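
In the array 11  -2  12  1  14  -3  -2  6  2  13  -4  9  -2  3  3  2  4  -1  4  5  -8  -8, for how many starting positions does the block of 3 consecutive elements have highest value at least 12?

8

[11, -2, 12] → max 12  ≥ 12 ✓
[-2, 12, 1] → max 12  ≥ 12 ✓
[12, 1, 14] → max 14  ≥ 12 ✓
[1, 14, -3] → max 14  ≥ 12 ✓
[14, -3, -2] → max 14  ≥ 12 ✓
[-3, -2, 6] → max 6
[-2, 6, 2] → max 6
[6, 2, 13] → max 13  ≥ 12 ✓
[2, 13, -4] → max 13  ≥ 12 ✓
[13, -4, 9] → max 13  ≥ 12 ✓
[-4, 9, -2] → max 9
[9, -2, 3] → max 9
[-2, 3, 3] → max 3
[3, 3, 2] → max 3
[3, 2, 4] → max 4
[2, 4, -1] → max 4
[4, -1, 4] → max 4
[-1, 4, 5] → max 5
[4, 5, -8] → max 5
[5, -8, -8] → max 5
8 windows satisfy the condition.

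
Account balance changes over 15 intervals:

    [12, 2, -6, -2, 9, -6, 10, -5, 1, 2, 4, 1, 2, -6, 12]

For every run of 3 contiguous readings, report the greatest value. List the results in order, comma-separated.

12, 2, 9, 9, 10, 10, 10, 2, 4, 4, 4, 2, 12

(12, 2, -6) → max 12
(2, -6, -2) → max 2
(-6, -2, 9) → max 9
(-2, 9, -6) → max 9
(9, -6, 10) → max 10
(-6, 10, -5) → max 10
(10, -5, 1) → max 10
(-5, 1, 2) → max 2
(1, 2, 4) → max 4
(2, 4, 1) → max 4
(4, 1, 2) → max 4
(1, 2, -6) → max 2
(2, -6, 12) → max 12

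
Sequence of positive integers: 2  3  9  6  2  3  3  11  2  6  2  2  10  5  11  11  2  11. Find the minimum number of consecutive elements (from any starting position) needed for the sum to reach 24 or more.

add 2: running sum 2 < 24
add 3: running sum 5 < 24
add 9: running sum 14 < 24
add 6: running sum 20 < 24
add 2: running sum 22 < 24
end 5: [2, 3, 9, 6, 2, 3] sum 25, len 6
end 6: [3, 9, 6, 2, 3, 3] sum 26, len 6
end 7: [6, 2, 3, 3, 11] sum 25, len 5
end 8: [6, 2, 3, 3, 11, 2] sum 27, len 6
end 9: [3, 3, 11, 2, 6] sum 25, len 5
end 10: [3, 11, 2, 6, 2] sum 24, len 5
end 11: [3, 11, 2, 6, 2, 2] sum 26, len 6
end 12: [11, 2, 6, 2, 2, 10] sum 33, len 6
end 13: [6, 2, 2, 10, 5] sum 25, len 5
end 14: [10, 5, 11] sum 26, len 3
end 15: [5, 11, 11] sum 27, len 3
end 16: [11, 11, 2] sum 24, len 3
end 17: [11, 2, 11] sum 24, len 3
Shortest qualifying length: 3.

3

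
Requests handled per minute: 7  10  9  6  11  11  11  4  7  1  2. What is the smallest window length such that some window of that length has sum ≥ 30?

3

add 7: running sum 7 < 30
add 10: running sum 17 < 30
add 9: running sum 26 < 30
add 6: shortest ending here [7, 10, 9, 6] sum 32, len 4
add 11: shortest ending here [10, 9, 6, 11] sum 36, len 4
add 11: shortest ending here [9, 6, 11, 11] sum 37, len 4
add 11: shortest ending here [11, 11, 11] sum 33, len 3
add 4: shortest ending here [11, 11, 11, 4] sum 37, len 4
add 7: shortest ending here [11, 11, 4, 7] sum 33, len 4
add 1: shortest ending here [11, 11, 4, 7, 1] sum 34, len 5
add 2: shortest ending here [11, 11, 4, 7, 1, 2] sum 36, len 6
Shortest qualifying length: 3.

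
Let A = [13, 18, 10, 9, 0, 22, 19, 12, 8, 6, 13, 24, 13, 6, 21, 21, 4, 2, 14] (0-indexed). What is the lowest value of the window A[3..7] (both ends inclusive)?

Elements at indices 3..7: 9, 0, 22, 19, 12
min(9, 0, 22, 19, 12) = 0

0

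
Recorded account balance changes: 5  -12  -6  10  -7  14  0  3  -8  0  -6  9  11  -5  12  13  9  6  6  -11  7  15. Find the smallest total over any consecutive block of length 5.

-11

5 -12 -6 10 -7 → sum -10
-12 -6 10 -7 14 → sum -1
-6 10 -7 14 0 → sum 11
10 -7 14 0 3 → sum 20
-7 14 0 3 -8 → sum 2
14 0 3 -8 0 → sum 9
0 3 -8 0 -6 → sum -11
3 -8 0 -6 9 → sum -2
-8 0 -6 9 11 → sum 6
0 -6 9 11 -5 → sum 9
-6 9 11 -5 12 → sum 21
9 11 -5 12 13 → sum 40
11 -5 12 13 9 → sum 40
-5 12 13 9 6 → sum 35
12 13 9 6 6 → sum 46
13 9 6 6 -11 → sum 23
9 6 6 -11 7 → sum 17
6 6 -11 7 15 → sum 23
Smallest of these is -11.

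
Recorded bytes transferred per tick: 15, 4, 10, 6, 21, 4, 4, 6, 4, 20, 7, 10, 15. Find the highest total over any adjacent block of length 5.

56

(15, 4, 10, 6, 21) → sum 56
(4, 10, 6, 21, 4) → sum 45
(10, 6, 21, 4, 4) → sum 45
(6, 21, 4, 4, 6) → sum 41
(21, 4, 4, 6, 4) → sum 39
(4, 4, 6, 4, 20) → sum 38
(4, 6, 4, 20, 7) → sum 41
(6, 4, 20, 7, 10) → sum 47
(4, 20, 7, 10, 15) → sum 56
Highest of these is 56.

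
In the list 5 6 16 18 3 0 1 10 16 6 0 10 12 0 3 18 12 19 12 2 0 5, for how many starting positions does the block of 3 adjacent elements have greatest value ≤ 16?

12

[5, 6, 16] → max 16  ≤ 16 ✓
[6, 16, 18] → max 18
[16, 18, 3] → max 18
[18, 3, 0] → max 18
[3, 0, 1] → max 3  ≤ 16 ✓
[0, 1, 10] → max 10  ≤ 16 ✓
[1, 10, 16] → max 16  ≤ 16 ✓
[10, 16, 6] → max 16  ≤ 16 ✓
[16, 6, 0] → max 16  ≤ 16 ✓
[6, 0, 10] → max 10  ≤ 16 ✓
[0, 10, 12] → max 12  ≤ 16 ✓
[10, 12, 0] → max 12  ≤ 16 ✓
[12, 0, 3] → max 12  ≤ 16 ✓
[0, 3, 18] → max 18
[3, 18, 12] → max 18
[18, 12, 19] → max 19
[12, 19, 12] → max 19
[19, 12, 2] → max 19
[12, 2, 0] → max 12  ≤ 16 ✓
[2, 0, 5] → max 5  ≤ 16 ✓
12 windows satisfy the condition.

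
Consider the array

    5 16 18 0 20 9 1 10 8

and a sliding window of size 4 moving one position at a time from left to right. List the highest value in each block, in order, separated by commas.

18, 20, 20, 20, 20, 10

5 16 18 0 → max 18
16 18 0 20 → max 20
18 0 20 9 → max 20
0 20 9 1 → max 20
20 9 1 10 → max 20
9 1 10 8 → max 10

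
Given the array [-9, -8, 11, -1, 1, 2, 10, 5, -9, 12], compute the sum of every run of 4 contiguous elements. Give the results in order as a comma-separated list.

-9 -8 11 -1 → sum -7
-8 11 -1 1 → sum 3
11 -1 1 2 → sum 13
-1 1 2 10 → sum 12
1 2 10 5 → sum 18
2 10 5 -9 → sum 8
10 5 -9 12 → sum 18

-7, 3, 13, 12, 18, 8, 18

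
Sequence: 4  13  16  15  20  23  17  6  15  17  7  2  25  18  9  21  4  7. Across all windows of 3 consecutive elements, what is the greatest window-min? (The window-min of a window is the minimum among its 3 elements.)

17

[4, 13, 16] → min 4
[13, 16, 15] → min 13
[16, 15, 20] → min 15
[15, 20, 23] → min 15
[20, 23, 17] → min 17
[23, 17, 6] → min 6
[17, 6, 15] → min 6
[6, 15, 17] → min 6
[15, 17, 7] → min 7
[17, 7, 2] → min 2
[7, 2, 25] → min 2
[2, 25, 18] → min 2
[25, 18, 9] → min 9
[18, 9, 21] → min 9
[9, 21, 4] → min 4
[21, 4, 7] → min 4
Greatest of these is 17.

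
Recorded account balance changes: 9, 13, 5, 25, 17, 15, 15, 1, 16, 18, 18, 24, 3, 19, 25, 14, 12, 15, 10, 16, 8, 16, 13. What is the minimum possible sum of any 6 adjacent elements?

Each size-6 window and its sum:
[9, 13, 5, 25, 17, 15] → sum 84
[13, 5, 25, 17, 15, 15] → sum 90
[5, 25, 17, 15, 15, 1] → sum 78
[25, 17, 15, 15, 1, 16] → sum 89
[17, 15, 15, 1, 16, 18] → sum 82
[15, 15, 1, 16, 18, 18] → sum 83
[15, 1, 16, 18, 18, 24] → sum 92
[1, 16, 18, 18, 24, 3] → sum 80
[16, 18, 18, 24, 3, 19] → sum 98
[18, 18, 24, 3, 19, 25] → sum 107
[18, 24, 3, 19, 25, 14] → sum 103
[24, 3, 19, 25, 14, 12] → sum 97
[3, 19, 25, 14, 12, 15] → sum 88
[19, 25, 14, 12, 15, 10] → sum 95
[25, 14, 12, 15, 10, 16] → sum 92
[14, 12, 15, 10, 16, 8] → sum 75
[12, 15, 10, 16, 8, 16] → sum 77
[15, 10, 16, 8, 16, 13] → sum 78
Minimum of these is 75.

75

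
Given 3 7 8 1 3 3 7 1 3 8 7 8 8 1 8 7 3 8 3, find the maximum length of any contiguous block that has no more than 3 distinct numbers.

7

Extend right; when distinct count exceeds 3, shrink from the left:
[3] 1 distinct, len 1
[3, 7] 2 distinct, len 2
[3, 7, 8] 3 distinct, len 3
[7, 8, 1] 3 distinct, len 3
[8, 1, 3] 3 distinct, len 3
[8, 1, 3, 3] 3 distinct, len 4
[1, 3, 3, 7] 3 distinct, len 4
[1, 3, 3, 7, 1] 3 distinct, len 5
[1, 3, 3, 7, 1, 3] 3 distinct, len 6
[1, 3, 8] 3 distinct, len 3
[3, 8, 7] 3 distinct, len 3
[3, 8, 7, 8] 3 distinct, len 4
[3, 8, 7, 8, 8] 3 distinct, len 5
[8, 7, 8, 8, 1] 3 distinct, len 5
[8, 7, 8, 8, 1, 8] 3 distinct, len 6
[8, 7, 8, 8, 1, 8, 7] 3 distinct, len 7
[8, 7, 3] 3 distinct, len 3
[8, 7, 3, 8] 3 distinct, len 4
[8, 7, 3, 8, 3] 3 distinct, len 5
Longest length with ≤3 distinct: 7.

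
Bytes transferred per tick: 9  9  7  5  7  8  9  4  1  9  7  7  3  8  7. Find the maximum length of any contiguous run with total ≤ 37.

6

add 9: [9] sum 9, len 1
add 9: [9, 9] sum 18, len 2
add 7: [9, 9, 7] sum 25, len 3
add 5: [9, 9, 7, 5] sum 30, len 4
add 7: [9, 9, 7, 5, 7] sum 37, len 5
add 8: [9, 7, 5, 7, 8] sum 36, len 5
add 9: [7, 5, 7, 8, 9] sum 36, len 5
add 4: [5, 7, 8, 9, 4] sum 33, len 5
add 1: [5, 7, 8, 9, 4, 1] sum 34, len 6
add 9: [8, 9, 4, 1, 9] sum 31, len 5
add 7: [9, 4, 1, 9, 7] sum 30, len 5
add 7: [9, 4, 1, 9, 7, 7] sum 37, len 6
add 3: [4, 1, 9, 7, 7, 3] sum 31, len 6
add 8: [1, 9, 7, 7, 3, 8] sum 35, len 6
add 7: [7, 7, 3, 8, 7] sum 32, len 5
Longest length seen: 6.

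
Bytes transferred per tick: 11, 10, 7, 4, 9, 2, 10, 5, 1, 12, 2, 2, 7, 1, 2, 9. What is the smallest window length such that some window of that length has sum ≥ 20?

2

Extend right; whenever the sum reaches 20, record the length and shrink from the left:
add 11: running sum 11 < 20
end 1: [11, 10] sum 21, len 2
end 2: [11, 10, 7] sum 28, len 3
end 3: [10, 7, 4] sum 21, len 3
end 4: [7, 4, 9] sum 20, len 3
end 5: [7, 4, 9, 2] sum 22, len 4
end 6: [9, 2, 10] sum 21, len 3
end 7: [9, 2, 10, 5] sum 26, len 4
end 8: [9, 2, 10, 5, 1] sum 27, len 5
end 9: [10, 5, 1, 12] sum 28, len 4
end 10: [5, 1, 12, 2] sum 20, len 4
end 11: [5, 1, 12, 2, 2] sum 22, len 5
end 12: [12, 2, 2, 7] sum 23, len 4
end 13: [12, 2, 2, 7, 1] sum 24, len 5
end 14: [12, 2, 2, 7, 1, 2] sum 26, len 6
end 15: [2, 7, 1, 2, 9] sum 21, len 5
Shortest qualifying length: 2.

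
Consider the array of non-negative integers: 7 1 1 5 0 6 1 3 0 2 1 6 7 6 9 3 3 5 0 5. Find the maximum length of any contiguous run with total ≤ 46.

14

[7] sum 7 len 1
[7, 1] sum 8 len 2
[7, 1, 1] sum 9 len 3
[7, 1, 1, 5] sum 14 len 4
[7, 1, 1, 5, 0] sum 14 len 5
[7, 1, 1, 5, 0, 6] sum 20 len 6
[7, 1, 1, 5, 0, 6, 1] sum 21 len 7
[7, 1, 1, 5, 0, 6, 1, 3] sum 24 len 8
[7, 1, 1, 5, 0, 6, 1, 3, 0] sum 24 len 9
[7, 1, 1, 5, 0, 6, 1, 3, 0, 2] sum 26 len 10
[7, 1, 1, 5, 0, 6, 1, 3, 0, 2, 1] sum 27 len 11
[7, 1, 1, 5, 0, 6, 1, 3, 0, 2, 1, 6] sum 33 len 12
[7, 1, 1, 5, 0, 6, 1, 3, 0, 2, 1, 6, 7] sum 40 len 13
[7, 1, 1, 5, 0, 6, 1, 3, 0, 2, 1, 6, 7, 6] sum 46 len 14
[5, 0, 6, 1, 3, 0, 2, 1, 6, 7, 6, 9] sum 46 len 12
[0, 6, 1, 3, 0, 2, 1, 6, 7, 6, 9, 3] sum 44 len 12
[1, 3, 0, 2, 1, 6, 7, 6, 9, 3, 3] sum 41 len 11
[1, 3, 0, 2, 1, 6, 7, 6, 9, 3, 3, 5] sum 46 len 12
[1, 3, 0, 2, 1, 6, 7, 6, 9, 3, 3, 5, 0] sum 46 len 13
[1, 6, 7, 6, 9, 3, 3, 5, 0, 5] sum 45 len 10
Longest length seen: 14.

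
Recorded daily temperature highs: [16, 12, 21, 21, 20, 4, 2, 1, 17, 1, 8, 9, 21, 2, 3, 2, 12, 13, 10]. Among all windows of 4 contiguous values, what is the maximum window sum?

Window sums for each of the 16 positions:
(16, 12, 21, 21) → sum 70
(12, 21, 21, 20) → sum 74
(21, 21, 20, 4) → sum 66
(21, 20, 4, 2) → sum 47
(20, 4, 2, 1) → sum 27
(4, 2, 1, 17) → sum 24
(2, 1, 17, 1) → sum 21
(1, 17, 1, 8) → sum 27
(17, 1, 8, 9) → sum 35
(1, 8, 9, 21) → sum 39
(8, 9, 21, 2) → sum 40
(9, 21, 2, 3) → sum 35
(21, 2, 3, 2) → sum 28
(2, 3, 2, 12) → sum 19
(3, 2, 12, 13) → sum 30
(2, 12, 13, 10) → sum 37
Maximum of these is 74.

74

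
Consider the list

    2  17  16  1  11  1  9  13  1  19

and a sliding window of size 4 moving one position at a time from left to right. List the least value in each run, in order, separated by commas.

2 17 16 1 → min 1
17 16 1 11 → min 1
16 1 11 1 → min 1
1 11 1 9 → min 1
11 1 9 13 → min 1
1 9 13 1 → min 1
9 13 1 19 → min 1

1, 1, 1, 1, 1, 1, 1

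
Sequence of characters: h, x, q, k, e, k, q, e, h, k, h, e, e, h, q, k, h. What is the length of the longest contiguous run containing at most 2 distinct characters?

add h: window [h] (1 distinct), len 1
add x: window [h, x] (2 distinct), len 2
add q: window [x, q] (2 distinct), len 2
add k: window [q, k] (2 distinct), len 2
add e: window [k, e] (2 distinct), len 2
add k: window [k, e, k] (2 distinct), len 3
add q: window [k, q] (2 distinct), len 2
add e: window [q, e] (2 distinct), len 2
add h: window [e, h] (2 distinct), len 2
add k: window [h, k] (2 distinct), len 2
add h: window [h, k, h] (2 distinct), len 3
add e: window [h, e] (2 distinct), len 2
add e: window [h, e, e] (2 distinct), len 3
add h: window [h, e, e, h] (2 distinct), len 4
add q: window [h, q] (2 distinct), len 2
add k: window [q, k] (2 distinct), len 2
add h: window [k, h] (2 distinct), len 2
Longest length with ≤2 distinct: 4.

4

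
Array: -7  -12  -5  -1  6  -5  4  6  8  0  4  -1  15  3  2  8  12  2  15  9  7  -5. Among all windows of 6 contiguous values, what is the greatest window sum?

53

-7 -12 -5 -1 6 -5 → sum -24
-12 -5 -1 6 -5 4 → sum -13
-5 -1 6 -5 4 6 → sum 5
-1 6 -5 4 6 8 → sum 18
6 -5 4 6 8 0 → sum 19
-5 4 6 8 0 4 → sum 17
4 6 8 0 4 -1 → sum 21
6 8 0 4 -1 15 → sum 32
8 0 4 -1 15 3 → sum 29
0 4 -1 15 3 2 → sum 23
4 -1 15 3 2 8 → sum 31
-1 15 3 2 8 12 → sum 39
15 3 2 8 12 2 → sum 42
3 2 8 12 2 15 → sum 42
2 8 12 2 15 9 → sum 48
8 12 2 15 9 7 → sum 53
12 2 15 9 7 -5 → sum 40
Greatest of these is 53.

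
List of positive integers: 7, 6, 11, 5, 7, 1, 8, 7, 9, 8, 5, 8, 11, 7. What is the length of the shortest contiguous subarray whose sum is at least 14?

2

add 7: running sum 7 < 14
add 6: running sum 13 < 14
add 11: shortest ending here [6, 11] sum 17, len 2
add 5: shortest ending here [11, 5] sum 16, len 2
add 7: shortest ending here [11, 5, 7] sum 23, len 3
add 1: shortest ending here [11, 5, 7, 1] sum 24, len 4
add 8: shortest ending here [7, 1, 8] sum 16, len 3
add 7: shortest ending here [8, 7] sum 15, len 2
add 9: shortest ending here [7, 9] sum 16, len 2
add 8: shortest ending here [9, 8] sum 17, len 2
add 5: shortest ending here [9, 8, 5] sum 22, len 3
add 8: shortest ending here [8, 5, 8] sum 21, len 3
add 11: shortest ending here [8, 11] sum 19, len 2
add 7: shortest ending here [11, 7] sum 18, len 2
Shortest qualifying length: 2.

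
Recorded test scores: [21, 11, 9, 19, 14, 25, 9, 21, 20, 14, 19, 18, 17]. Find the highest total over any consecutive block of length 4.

75

Window sums for each of the 10 positions:
21 11 9 19 → sum 60
11 9 19 14 → sum 53
9 19 14 25 → sum 67
19 14 25 9 → sum 67
14 25 9 21 → sum 69
25 9 21 20 → sum 75
9 21 20 14 → sum 64
21 20 14 19 → sum 74
20 14 19 18 → sum 71
14 19 18 17 → sum 68
Highest of these is 75.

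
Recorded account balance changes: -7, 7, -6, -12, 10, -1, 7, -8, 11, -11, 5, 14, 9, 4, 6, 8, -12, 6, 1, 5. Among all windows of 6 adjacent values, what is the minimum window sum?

-10

Window sums for each of the 15 positions:
[-7, 7, -6, -12, 10, -1] → sum -9
[7, -6, -12, 10, -1, 7] → sum 5
[-6, -12, 10, -1, 7, -8] → sum -10
[-12, 10, -1, 7, -8, 11] → sum 7
[10, -1, 7, -8, 11, -11] → sum 8
[-1, 7, -8, 11, -11, 5] → sum 3
[7, -8, 11, -11, 5, 14] → sum 18
[-8, 11, -11, 5, 14, 9] → sum 20
[11, -11, 5, 14, 9, 4] → sum 32
[-11, 5, 14, 9, 4, 6] → sum 27
[5, 14, 9, 4, 6, 8] → sum 46
[14, 9, 4, 6, 8, -12] → sum 29
[9, 4, 6, 8, -12, 6] → sum 21
[4, 6, 8, -12, 6, 1] → sum 13
[6, 8, -12, 6, 1, 5] → sum 14
Minimum of these is -10.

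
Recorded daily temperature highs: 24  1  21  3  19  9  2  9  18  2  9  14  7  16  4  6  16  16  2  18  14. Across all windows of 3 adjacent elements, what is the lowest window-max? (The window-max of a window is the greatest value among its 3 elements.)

Window maxs for each of the 19 positions:
(24, 1, 21) → max 24
(1, 21, 3) → max 21
(21, 3, 19) → max 21
(3, 19, 9) → max 19
(19, 9, 2) → max 19
(9, 2, 9) → max 9
(2, 9, 18) → max 18
(9, 18, 2) → max 18
(18, 2, 9) → max 18
(2, 9, 14) → max 14
(9, 14, 7) → max 14
(14, 7, 16) → max 16
(7, 16, 4) → max 16
(16, 4, 6) → max 16
(4, 6, 16) → max 16
(6, 16, 16) → max 16
(16, 16, 2) → max 16
(16, 2, 18) → max 18
(2, 18, 14) → max 18
Lowest of these is 9.

9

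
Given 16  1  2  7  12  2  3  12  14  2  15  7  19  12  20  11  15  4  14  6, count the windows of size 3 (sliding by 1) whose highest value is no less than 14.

13

16 1 2 → max 16  ≥ 14 ✓
1 2 7 → max 7
2 7 12 → max 12
7 12 2 → max 12
12 2 3 → max 12
2 3 12 → max 12
3 12 14 → max 14  ≥ 14 ✓
12 14 2 → max 14  ≥ 14 ✓
14 2 15 → max 15  ≥ 14 ✓
2 15 7 → max 15  ≥ 14 ✓
15 7 19 → max 19  ≥ 14 ✓
7 19 12 → max 19  ≥ 14 ✓
19 12 20 → max 20  ≥ 14 ✓
12 20 11 → max 20  ≥ 14 ✓
20 11 15 → max 20  ≥ 14 ✓
11 15 4 → max 15  ≥ 14 ✓
15 4 14 → max 15  ≥ 14 ✓
4 14 6 → max 14  ≥ 14 ✓
13 windows satisfy the condition.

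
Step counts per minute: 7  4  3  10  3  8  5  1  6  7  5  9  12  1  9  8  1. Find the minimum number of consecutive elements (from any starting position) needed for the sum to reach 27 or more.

4

add 7: running sum 7 < 27
add 4: running sum 11 < 27
add 3: running sum 14 < 27
add 10: running sum 24 < 27
end 4: [7, 4, 3, 10, 3] sum 27, len 5
end 5: [4, 3, 10, 3, 8] sum 28, len 5
end 6: [3, 10, 3, 8, 5] sum 29, len 5
end 7: [10, 3, 8, 5, 1] sum 27, len 5
end 8: [10, 3, 8, 5, 1, 6] sum 33, len 6
end 9: [8, 5, 1, 6, 7] sum 27, len 5
end 10: [8, 5, 1, 6, 7, 5] sum 32, len 6
end 11: [6, 7, 5, 9] sum 27, len 4
end 12: [7, 5, 9, 12] sum 33, len 4
end 13: [5, 9, 12, 1] sum 27, len 4
end 14: [9, 12, 1, 9] sum 31, len 4
end 15: [12, 1, 9, 8] sum 30, len 4
end 16: [12, 1, 9, 8, 1] sum 31, len 5
Shortest qualifying length: 4.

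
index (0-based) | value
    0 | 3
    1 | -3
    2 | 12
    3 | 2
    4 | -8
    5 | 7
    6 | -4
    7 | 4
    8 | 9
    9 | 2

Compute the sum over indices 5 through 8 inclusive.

Elements at indices 5..8: 7, -4, 4, 9
sum(7, -4, 4, 9) = 16

16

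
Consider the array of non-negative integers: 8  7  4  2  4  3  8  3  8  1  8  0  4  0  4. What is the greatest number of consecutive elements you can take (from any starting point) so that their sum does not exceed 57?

[8] sum 8 len 1
[8, 7] sum 15 len 2
[8, 7, 4] sum 19 len 3
[8, 7, 4, 2] sum 21 len 4
[8, 7, 4, 2, 4] sum 25 len 5
[8, 7, 4, 2, 4, 3] sum 28 len 6
[8, 7, 4, 2, 4, 3, 8] sum 36 len 7
[8, 7, 4, 2, 4, 3, 8, 3] sum 39 len 8
[8, 7, 4, 2, 4, 3, 8, 3, 8] sum 47 len 9
[8, 7, 4, 2, 4, 3, 8, 3, 8, 1] sum 48 len 10
[8, 7, 4, 2, 4, 3, 8, 3, 8, 1, 8] sum 56 len 11
[8, 7, 4, 2, 4, 3, 8, 3, 8, 1, 8, 0] sum 56 len 12
[7, 4, 2, 4, 3, 8, 3, 8, 1, 8, 0, 4] sum 52 len 12
[7, 4, 2, 4, 3, 8, 3, 8, 1, 8, 0, 4, 0] sum 52 len 13
[7, 4, 2, 4, 3, 8, 3, 8, 1, 8, 0, 4, 0, 4] sum 56 len 14
Longest length seen: 14.

14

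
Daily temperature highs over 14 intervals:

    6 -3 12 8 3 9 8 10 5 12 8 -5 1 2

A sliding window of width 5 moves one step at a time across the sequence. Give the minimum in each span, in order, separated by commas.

-3, -3, 3, 3, 3, 5, 5, -5, -5, -5

6 -3 12 8 3 → min -3
-3 12 8 3 9 → min -3
12 8 3 9 8 → min 3
8 3 9 8 10 → min 3
3 9 8 10 5 → min 3
9 8 10 5 12 → min 5
8 10 5 12 8 → min 5
10 5 12 8 -5 → min -5
5 12 8 -5 1 → min -5
12 8 -5 1 2 → min -5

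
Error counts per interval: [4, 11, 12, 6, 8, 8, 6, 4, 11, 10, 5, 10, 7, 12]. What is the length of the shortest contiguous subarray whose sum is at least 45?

5

add 4: running sum 4 < 45
add 11: running sum 15 < 45
add 12: running sum 27 < 45
add 6: running sum 33 < 45
add 8: running sum 41 < 45
end 5: [11, 12, 6, 8, 8] sum 45, len 5
end 6: [11, 12, 6, 8, 8, 6] sum 51, len 6
end 7: [11, 12, 6, 8, 8, 6, 4] sum 55, len 7
end 8: [12, 6, 8, 8, 6, 4, 11] sum 55, len 7
end 9: [8, 8, 6, 4, 11, 10] sum 47, len 6
end 10: [8, 8, 6, 4, 11, 10, 5] sum 52, len 7
end 11: [6, 4, 11, 10, 5, 10] sum 46, len 6
end 12: [4, 11, 10, 5, 10, 7] sum 47, len 6
end 13: [11, 10, 5, 10, 7, 12] sum 55, len 6
Shortest qualifying length: 5.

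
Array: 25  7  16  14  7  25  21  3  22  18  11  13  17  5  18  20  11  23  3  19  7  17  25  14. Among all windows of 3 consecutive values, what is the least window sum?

25 7 16 → sum 48
7 16 14 → sum 37
16 14 7 → sum 37
14 7 25 → sum 46
7 25 21 → sum 53
25 21 3 → sum 49
21 3 22 → sum 46
3 22 18 → sum 43
22 18 11 → sum 51
18 11 13 → sum 42
11 13 17 → sum 41
13 17 5 → sum 35
17 5 18 → sum 40
5 18 20 → sum 43
18 20 11 → sum 49
20 11 23 → sum 54
11 23 3 → sum 37
23 3 19 → sum 45
3 19 7 → sum 29
19 7 17 → sum 43
7 17 25 → sum 49
17 25 14 → sum 56
Least of these is 29.

29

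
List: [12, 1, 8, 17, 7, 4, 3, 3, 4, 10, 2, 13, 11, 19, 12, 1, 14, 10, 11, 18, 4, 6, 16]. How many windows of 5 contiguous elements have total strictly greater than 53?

8

12 1 8 17 7 → sum 45
1 8 17 7 4 → sum 37
8 17 7 4 3 → sum 39
17 7 4 3 3 → sum 34
7 4 3 3 4 → sum 21
4 3 3 4 10 → sum 24
3 3 4 10 2 → sum 22
3 4 10 2 13 → sum 32
4 10 2 13 11 → sum 40
10 2 13 11 19 → sum 55  > 53 ✓
2 13 11 19 12 → sum 57  > 53 ✓
13 11 19 12 1 → sum 56  > 53 ✓
11 19 12 1 14 → sum 57  > 53 ✓
19 12 1 14 10 → sum 56  > 53 ✓
12 1 14 10 11 → sum 48
1 14 10 11 18 → sum 54  > 53 ✓
14 10 11 18 4 → sum 57  > 53 ✓
10 11 18 4 6 → sum 49
11 18 4 6 16 → sum 55  > 53 ✓
8 windows satisfy the condition.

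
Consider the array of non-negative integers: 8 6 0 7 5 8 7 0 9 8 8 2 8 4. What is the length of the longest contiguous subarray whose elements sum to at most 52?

Extend to the right; shrink from the left whenever the sum exceeds 52:
add 8: [8] sum 8, len 1
add 6: [8, 6] sum 14, len 2
add 0: [8, 6, 0] sum 14, len 3
add 7: [8, 6, 0, 7] sum 21, len 4
add 5: [8, 6, 0, 7, 5] sum 26, len 5
add 8: [8, 6, 0, 7, 5, 8] sum 34, len 6
add 7: [8, 6, 0, 7, 5, 8, 7] sum 41, len 7
add 0: [8, 6, 0, 7, 5, 8, 7, 0] sum 41, len 8
add 9: [8, 6, 0, 7, 5, 8, 7, 0, 9] sum 50, len 9
add 8: [6, 0, 7, 5, 8, 7, 0, 9, 8] sum 50, len 9
add 8: [0, 7, 5, 8, 7, 0, 9, 8, 8] sum 52, len 9
add 2: [5, 8, 7, 0, 9, 8, 8, 2] sum 47, len 8
add 8: [8, 7, 0, 9, 8, 8, 2, 8] sum 50, len 8
add 4: [7, 0, 9, 8, 8, 2, 8, 4] sum 46, len 8
Longest length seen: 9.

9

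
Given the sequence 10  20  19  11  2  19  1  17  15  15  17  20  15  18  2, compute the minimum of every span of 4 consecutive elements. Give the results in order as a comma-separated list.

Sliding a size-4 window across the 15 values:
(10, 20, 19, 11) → min 10
(20, 19, 11, 2) → min 2
(19, 11, 2, 19) → min 2
(11, 2, 19, 1) → min 1
(2, 19, 1, 17) → min 1
(19, 1, 17, 15) → min 1
(1, 17, 15, 15) → min 1
(17, 15, 15, 17) → min 15
(15, 15, 17, 20) → min 15
(15, 17, 20, 15) → min 15
(17, 20, 15, 18) → min 15
(20, 15, 18, 2) → min 2

10, 2, 2, 1, 1, 1, 1, 15, 15, 15, 15, 2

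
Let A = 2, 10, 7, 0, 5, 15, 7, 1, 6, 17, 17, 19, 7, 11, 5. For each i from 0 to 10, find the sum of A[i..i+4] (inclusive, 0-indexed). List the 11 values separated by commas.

[2, 10, 7, 0, 5] → sum 24
[10, 7, 0, 5, 15] → sum 37
[7, 0, 5, 15, 7] → sum 34
[0, 5, 15, 7, 1] → sum 28
[5, 15, 7, 1, 6] → sum 34
[15, 7, 1, 6, 17] → sum 46
[7, 1, 6, 17, 17] → sum 48
[1, 6, 17, 17, 19] → sum 60
[6, 17, 17, 19, 7] → sum 66
[17, 17, 19, 7, 11] → sum 71
[17, 19, 7, 11, 5] → sum 59

24, 37, 34, 28, 34, 46, 48, 60, 66, 71, 59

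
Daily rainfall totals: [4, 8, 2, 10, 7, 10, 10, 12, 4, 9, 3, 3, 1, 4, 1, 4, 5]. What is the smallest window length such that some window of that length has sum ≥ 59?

add 4: running sum 4 < 59
add 8: running sum 12 < 59
add 2: running sum 14 < 59
add 10: running sum 24 < 59
add 7: running sum 31 < 59
add 10: running sum 41 < 59
add 10: running sum 51 < 59
add 12: shortest ending here [8, 2, 10, 7, 10, 10, 12] sum 59, len 7
add 4: shortest ending here [8, 2, 10, 7, 10, 10, 12, 4] sum 63, len 8
add 9: shortest ending here [10, 7, 10, 10, 12, 4, 9] sum 62, len 7
add 3: shortest ending here [10, 7, 10, 10, 12, 4, 9, 3] sum 65, len 8
add 3: shortest ending here [10, 7, 10, 10, 12, 4, 9, 3, 3] sum 68, len 9
add 1: shortest ending here [7, 10, 10, 12, 4, 9, 3, 3, 1] sum 59, len 9
add 4: shortest ending here [7, 10, 10, 12, 4, 9, 3, 3, 1, 4] sum 63, len 10
add 1: shortest ending here [7, 10, 10, 12, 4, 9, 3, 3, 1, 4, 1] sum 64, len 11
add 4: shortest ending here [10, 10, 12, 4, 9, 3, 3, 1, 4, 1, 4] sum 61, len 11
add 5: shortest ending here [10, 10, 12, 4, 9, 3, 3, 1, 4, 1, 4, 5] sum 66, len 12
Shortest qualifying length: 7.

7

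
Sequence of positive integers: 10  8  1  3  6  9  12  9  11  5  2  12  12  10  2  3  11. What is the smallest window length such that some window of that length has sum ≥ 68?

8

add 10: running sum 10 < 68
add 8: running sum 18 < 68
add 1: running sum 19 < 68
add 3: running sum 22 < 68
add 6: running sum 28 < 68
add 9: running sum 37 < 68
add 12: running sum 49 < 68
add 9: running sum 58 < 68
add 11: shortest ending here [10, 8, 1, 3, 6, 9, 12, 9, 11] sum 69, len 9
add 5: shortest ending here [10, 8, 1, 3, 6, 9, 12, 9, 11, 5] sum 74, len 10
add 2: shortest ending here [10, 8, 1, 3, 6, 9, 12, 9, 11, 5, 2] sum 76, len 11
add 12: shortest ending here [3, 6, 9, 12, 9, 11, 5, 2, 12] sum 69, len 9
add 12: shortest ending here [9, 12, 9, 11, 5, 2, 12, 12] sum 72, len 8
add 10: shortest ending here [12, 9, 11, 5, 2, 12, 12, 10] sum 73, len 8
add 2: shortest ending here [12, 9, 11, 5, 2, 12, 12, 10, 2] sum 75, len 9
add 3: shortest ending here [12, 9, 11, 5, 2, 12, 12, 10, 2, 3] sum 78, len 10
add 11: shortest ending here [11, 5, 2, 12, 12, 10, 2, 3, 11] sum 68, len 9
Shortest qualifying length: 8.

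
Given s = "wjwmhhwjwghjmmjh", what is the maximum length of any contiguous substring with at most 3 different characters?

6

[w] 1 distinct, len 1
[w, j] 2 distinct, len 2
[w, j, w] 2 distinct, len 3
[w, j, w, m] 3 distinct, len 4
[w, m, h] 3 distinct, len 3
[w, m, h, h] 3 distinct, len 4
[w, m, h, h, w] 3 distinct, len 5
[h, h, w, j] 3 distinct, len 4
[h, h, w, j, w] 3 distinct, len 5
[w, j, w, g] 3 distinct, len 4
[w, g, h] 3 distinct, len 3
[g, h, j] 3 distinct, len 3
[h, j, m] 3 distinct, len 3
[h, j, m, m] 3 distinct, len 4
[h, j, m, m, j] 3 distinct, len 5
[h, j, m, m, j, h] 3 distinct, len 6
Longest length with ≤3 distinct: 6.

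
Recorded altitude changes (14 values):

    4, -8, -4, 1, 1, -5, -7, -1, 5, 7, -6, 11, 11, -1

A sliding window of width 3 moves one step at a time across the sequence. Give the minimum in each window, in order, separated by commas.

-8, -8, -4, -5, -7, -7, -7, -1, -6, -6, -6, -1

4 -8 -4 → min -8
-8 -4 1 → min -8
-4 1 1 → min -4
1 1 -5 → min -5
1 -5 -7 → min -7
-5 -7 -1 → min -7
-7 -1 5 → min -7
-1 5 7 → min -1
5 7 -6 → min -6
7 -6 11 → min -6
-6 11 11 → min -6
11 11 -1 → min -1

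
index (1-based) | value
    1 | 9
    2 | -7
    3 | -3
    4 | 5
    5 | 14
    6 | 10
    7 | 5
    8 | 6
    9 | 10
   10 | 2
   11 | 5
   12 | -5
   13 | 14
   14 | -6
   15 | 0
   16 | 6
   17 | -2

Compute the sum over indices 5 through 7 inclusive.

Elements at indices 5..7: 14, 10, 5
sum(14, 10, 5) = 29

29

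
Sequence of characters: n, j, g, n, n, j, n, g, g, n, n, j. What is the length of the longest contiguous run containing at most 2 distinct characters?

5

[n] 1 distinct, len 1
[n, j] 2 distinct, len 2
[j, g] 2 distinct, len 2
[g, n] 2 distinct, len 2
[g, n, n] 2 distinct, len 3
[n, n, j] 2 distinct, len 3
[n, n, j, n] 2 distinct, len 4
[n, g] 2 distinct, len 2
[n, g, g] 2 distinct, len 3
[n, g, g, n] 2 distinct, len 4
[n, g, g, n, n] 2 distinct, len 5
[n, n, j] 2 distinct, len 3
Longest length with ≤2 distinct: 5.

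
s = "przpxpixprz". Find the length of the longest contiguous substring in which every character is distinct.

[p] len 1
[p, r] len 2
[p, r, z] len 3
[r, z, p] len 3
[r, z, p, x] len 4
[x, p] len 2
[x, p, i] len 3
[p, i, x] len 3
[i, x, p] len 3
[i, x, p, r] len 4
[i, x, p, r, z] len 5
Longest all-distinct length: 5.

5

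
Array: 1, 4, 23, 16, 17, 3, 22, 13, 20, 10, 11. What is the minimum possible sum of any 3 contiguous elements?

28

Window sums for each of the 9 positions:
(1, 4, 23) → sum 28
(4, 23, 16) → sum 43
(23, 16, 17) → sum 56
(16, 17, 3) → sum 36
(17, 3, 22) → sum 42
(3, 22, 13) → sum 38
(22, 13, 20) → sum 55
(13, 20, 10) → sum 43
(20, 10, 11) → sum 41
Minimum of these is 28.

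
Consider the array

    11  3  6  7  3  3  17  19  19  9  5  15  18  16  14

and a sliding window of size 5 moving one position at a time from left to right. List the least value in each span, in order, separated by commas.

3, 3, 3, 3, 3, 3, 5, 5, 5, 5, 5

Sliding a size-5 window across the 15 values:
(11, 3, 6, 7, 3) → min 3
(3, 6, 7, 3, 3) → min 3
(6, 7, 3, 3, 17) → min 3
(7, 3, 3, 17, 19) → min 3
(3, 3, 17, 19, 19) → min 3
(3, 17, 19, 19, 9) → min 3
(17, 19, 19, 9, 5) → min 5
(19, 19, 9, 5, 15) → min 5
(19, 9, 5, 15, 18) → min 5
(9, 5, 15, 18, 16) → min 5
(5, 15, 18, 16, 14) → min 5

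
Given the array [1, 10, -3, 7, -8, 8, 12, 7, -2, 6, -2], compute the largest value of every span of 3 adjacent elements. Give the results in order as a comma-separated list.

10, 10, 7, 8, 12, 12, 12, 7, 6

Sliding a size-3 window across the 11 values:
(1, 10, -3) → max 10
(10, -3, 7) → max 10
(-3, 7, -8) → max 7
(7, -8, 8) → max 8
(-8, 8, 12) → max 12
(8, 12, 7) → max 12
(12, 7, -2) → max 12
(7, -2, 6) → max 7
(-2, 6, -2) → max 6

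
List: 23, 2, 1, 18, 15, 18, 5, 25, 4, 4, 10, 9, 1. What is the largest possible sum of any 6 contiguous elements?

23 2 1 18 15 18 → sum 77
2 1 18 15 18 5 → sum 59
1 18 15 18 5 25 → sum 82
18 15 18 5 25 4 → sum 85
15 18 5 25 4 4 → sum 71
18 5 25 4 4 10 → sum 66
5 25 4 4 10 9 → sum 57
25 4 4 10 9 1 → sum 53
Largest of these is 85.

85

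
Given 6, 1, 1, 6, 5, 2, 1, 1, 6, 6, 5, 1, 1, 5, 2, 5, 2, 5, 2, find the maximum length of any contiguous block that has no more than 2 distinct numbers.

6

add 6: window [6] (1 distinct), len 1
add 1: window [6, 1] (2 distinct), len 2
add 1: window [6, 1, 1] (2 distinct), len 3
add 6: window [6, 1, 1, 6] (2 distinct), len 4
add 5: window [6, 5] (2 distinct), len 2
add 2: window [5, 2] (2 distinct), len 2
add 1: window [2, 1] (2 distinct), len 2
add 1: window [2, 1, 1] (2 distinct), len 3
add 6: window [1, 1, 6] (2 distinct), len 3
add 6: window [1, 1, 6, 6] (2 distinct), len 4
add 5: window [6, 6, 5] (2 distinct), len 3
add 1: window [5, 1] (2 distinct), len 2
add 1: window [5, 1, 1] (2 distinct), len 3
add 5: window [5, 1, 1, 5] (2 distinct), len 4
add 2: window [5, 2] (2 distinct), len 2
add 5: window [5, 2, 5] (2 distinct), len 3
add 2: window [5, 2, 5, 2] (2 distinct), len 4
add 5: window [5, 2, 5, 2, 5] (2 distinct), len 5
add 2: window [5, 2, 5, 2, 5, 2] (2 distinct), len 6
Longest length with ≤2 distinct: 6.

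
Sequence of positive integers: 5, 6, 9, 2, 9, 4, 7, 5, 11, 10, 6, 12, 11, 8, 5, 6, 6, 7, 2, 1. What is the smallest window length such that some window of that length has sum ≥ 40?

5

add 5: running sum 5 < 40
add 6: running sum 11 < 40
add 9: running sum 20 < 40
add 2: running sum 22 < 40
add 9: running sum 31 < 40
add 4: running sum 35 < 40
end 6: [5, 6, 9, 2, 9, 4, 7] sum 42, len 7
end 7: [6, 9, 2, 9, 4, 7, 5] sum 42, len 7
end 8: [9, 2, 9, 4, 7, 5, 11] sum 47, len 7
end 9: [9, 4, 7, 5, 11, 10] sum 46, len 6
end 10: [4, 7, 5, 11, 10, 6] sum 43, len 6
end 11: [5, 11, 10, 6, 12] sum 44, len 5
end 12: [11, 10, 6, 12, 11] sum 50, len 5
end 13: [10, 6, 12, 11, 8] sum 47, len 5
end 14: [6, 12, 11, 8, 5] sum 42, len 5
end 15: [12, 11, 8, 5, 6] sum 42, len 5
end 16: [12, 11, 8, 5, 6, 6] sum 48, len 6
end 17: [11, 8, 5, 6, 6, 7] sum 43, len 6
end 18: [11, 8, 5, 6, 6, 7, 2] sum 45, len 7
end 19: [11, 8, 5, 6, 6, 7, 2, 1] sum 46, len 8
Shortest qualifying length: 5.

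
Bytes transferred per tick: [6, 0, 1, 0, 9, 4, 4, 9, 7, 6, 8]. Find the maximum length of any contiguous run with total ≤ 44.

→ 6: sum 6, len 1
→ 0: sum 6, len 2
→ 1: sum 7, len 3
→ 0: sum 7, len 4
→ 9: sum 16, len 5
→ 4: sum 20, len 6
→ 4: sum 24, len 7
→ 9: sum 33, len 8
→ 7: sum 40, len 9
→ 6 (dropped 6): sum 40, len 9
→ 8 (dropped 0, 1, 0, 9): sum 38, len 6
Longest length seen: 9.

9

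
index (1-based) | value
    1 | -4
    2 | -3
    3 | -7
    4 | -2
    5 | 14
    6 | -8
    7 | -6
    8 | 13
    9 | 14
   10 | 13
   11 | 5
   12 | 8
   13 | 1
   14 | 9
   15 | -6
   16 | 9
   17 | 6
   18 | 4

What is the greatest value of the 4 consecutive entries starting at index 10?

Elements at indices 10..13: 13, 5, 8, 1
max(13, 5, 8, 1) = 13

13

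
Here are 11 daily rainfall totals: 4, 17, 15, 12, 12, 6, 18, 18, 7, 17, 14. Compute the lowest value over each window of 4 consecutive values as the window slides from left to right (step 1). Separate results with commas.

4, 12, 6, 6, 6, 6, 7, 7

[4, 17, 15, 12] → min 4
[17, 15, 12, 12] → min 12
[15, 12, 12, 6] → min 6
[12, 12, 6, 18] → min 6
[12, 6, 18, 18] → min 6
[6, 18, 18, 7] → min 6
[18, 18, 7, 17] → min 7
[18, 7, 17, 14] → min 7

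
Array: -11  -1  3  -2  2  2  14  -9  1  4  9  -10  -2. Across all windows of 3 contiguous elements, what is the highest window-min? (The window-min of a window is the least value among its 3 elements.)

2

(-11, -1, 3) → min -11
(-1, 3, -2) → min -2
(3, -2, 2) → min -2
(-2, 2, 2) → min -2
(2, 2, 14) → min 2
(2, 14, -9) → min -9
(14, -9, 1) → min -9
(-9, 1, 4) → min -9
(1, 4, 9) → min 1
(4, 9, -10) → min -10
(9, -10, -2) → min -10
Highest of these is 2.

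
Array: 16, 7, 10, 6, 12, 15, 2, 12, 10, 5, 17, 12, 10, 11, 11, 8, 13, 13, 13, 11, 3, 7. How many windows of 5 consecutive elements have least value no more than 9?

17

(16, 7, 10, 6, 12) → min 6  ≤ 9 ✓
(7, 10, 6, 12, 15) → min 6  ≤ 9 ✓
(10, 6, 12, 15, 2) → min 2  ≤ 9 ✓
(6, 12, 15, 2, 12) → min 2  ≤ 9 ✓
(12, 15, 2, 12, 10) → min 2  ≤ 9 ✓
(15, 2, 12, 10, 5) → min 2  ≤ 9 ✓
(2, 12, 10, 5, 17) → min 2  ≤ 9 ✓
(12, 10, 5, 17, 12) → min 5  ≤ 9 ✓
(10, 5, 17, 12, 10) → min 5  ≤ 9 ✓
(5, 17, 12, 10, 11) → min 5  ≤ 9 ✓
(17, 12, 10, 11, 11) → min 10
(12, 10, 11, 11, 8) → min 8  ≤ 9 ✓
(10, 11, 11, 8, 13) → min 8  ≤ 9 ✓
(11, 11, 8, 13, 13) → min 8  ≤ 9 ✓
(11, 8, 13, 13, 13) → min 8  ≤ 9 ✓
(8, 13, 13, 13, 11) → min 8  ≤ 9 ✓
(13, 13, 13, 11, 3) → min 3  ≤ 9 ✓
(13, 13, 11, 3, 7) → min 3  ≤ 9 ✓
17 windows satisfy the condition.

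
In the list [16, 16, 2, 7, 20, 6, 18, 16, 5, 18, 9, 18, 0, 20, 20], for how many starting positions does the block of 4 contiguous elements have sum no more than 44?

2

(16, 16, 2, 7) → sum 41  ≤ 44 ✓
(16, 2, 7, 20) → sum 45
(2, 7, 20, 6) → sum 35  ≤ 44 ✓
(7, 20, 6, 18) → sum 51
(20, 6, 18, 16) → sum 60
(6, 18, 16, 5) → sum 45
(18, 16, 5, 18) → sum 57
(16, 5, 18, 9) → sum 48
(5, 18, 9, 18) → sum 50
(18, 9, 18, 0) → sum 45
(9, 18, 0, 20) → sum 47
(18, 0, 20, 20) → sum 58
2 windows satisfy the condition.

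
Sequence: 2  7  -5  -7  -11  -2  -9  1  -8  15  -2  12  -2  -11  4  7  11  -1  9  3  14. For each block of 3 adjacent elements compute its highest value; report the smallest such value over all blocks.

-5

2 7 -5 → max 7
7 -5 -7 → max 7
-5 -7 -11 → max -5
-7 -11 -2 → max -2
-11 -2 -9 → max -2
-2 -9 1 → max 1
-9 1 -8 → max 1
1 -8 15 → max 15
-8 15 -2 → max 15
15 -2 12 → max 15
-2 12 -2 → max 12
12 -2 -11 → max 12
-2 -11 4 → max 4
-11 4 7 → max 7
4 7 11 → max 11
7 11 -1 → max 11
11 -1 9 → max 11
-1 9 3 → max 9
9 3 14 → max 14
Smallest of these is -5.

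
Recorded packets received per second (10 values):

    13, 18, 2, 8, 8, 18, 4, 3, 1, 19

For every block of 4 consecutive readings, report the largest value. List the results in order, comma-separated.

Sliding a size-4 window across the 10 values:
13 18 2 8 → max 18
18 2 8 8 → max 18
2 8 8 18 → max 18
8 8 18 4 → max 18
8 18 4 3 → max 18
18 4 3 1 → max 18
4 3 1 19 → max 19

18, 18, 18, 18, 18, 18, 19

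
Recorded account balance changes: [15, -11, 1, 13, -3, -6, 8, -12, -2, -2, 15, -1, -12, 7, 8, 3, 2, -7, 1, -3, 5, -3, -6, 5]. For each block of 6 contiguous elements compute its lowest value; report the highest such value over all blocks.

-6

Each size-6 window and its min:
(15, -11, 1, 13, -3, -6) → min -11
(-11, 1, 13, -3, -6, 8) → min -11
(1, 13, -3, -6, 8, -12) → min -12
(13, -3, -6, 8, -12, -2) → min -12
(-3, -6, 8, -12, -2, -2) → min -12
(-6, 8, -12, -2, -2, 15) → min -12
(8, -12, -2, -2, 15, -1) → min -12
(-12, -2, -2, 15, -1, -12) → min -12
(-2, -2, 15, -1, -12, 7) → min -12
(-2, 15, -1, -12, 7, 8) → min -12
(15, -1, -12, 7, 8, 3) → min -12
(-1, -12, 7, 8, 3, 2) → min -12
(-12, 7, 8, 3, 2, -7) → min -12
(7, 8, 3, 2, -7, 1) → min -7
(8, 3, 2, -7, 1, -3) → min -7
(3, 2, -7, 1, -3, 5) → min -7
(2, -7, 1, -3, 5, -3) → min -7
(-7, 1, -3, 5, -3, -6) → min -7
(1, -3, 5, -3, -6, 5) → min -6
Highest of these is -6.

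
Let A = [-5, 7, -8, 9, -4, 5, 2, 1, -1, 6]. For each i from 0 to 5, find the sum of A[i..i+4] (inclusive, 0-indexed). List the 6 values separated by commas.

-5 7 -8 9 -4 → sum -1
7 -8 9 -4 5 → sum 9
-8 9 -4 5 2 → sum 4
9 -4 5 2 1 → sum 13
-4 5 2 1 -1 → sum 3
5 2 1 -1 6 → sum 13

-1, 9, 4, 13, 3, 13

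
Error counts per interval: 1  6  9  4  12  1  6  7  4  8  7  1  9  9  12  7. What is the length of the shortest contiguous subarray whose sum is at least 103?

add 1: running sum 1 < 103
add 6: running sum 7 < 103
add 9: running sum 16 < 103
add 4: running sum 20 < 103
add 12: running sum 32 < 103
add 1: running sum 33 < 103
add 6: running sum 39 < 103
add 7: running sum 46 < 103
add 4: running sum 50 < 103
add 8: running sum 58 < 103
add 7: running sum 65 < 103
add 1: running sum 66 < 103
add 9: running sum 75 < 103
add 9: running sum 84 < 103
add 12: running sum 96 < 103
end 15: [1, 6, 9, 4, 12, 1, 6, 7, 4, 8, 7, 1, 9, 9, 12, 7] sum 103, len 16
Shortest qualifying length: 16.

16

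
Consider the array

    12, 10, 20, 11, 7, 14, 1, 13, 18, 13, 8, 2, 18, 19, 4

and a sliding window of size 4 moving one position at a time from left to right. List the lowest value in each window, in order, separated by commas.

[12, 10, 20, 11] → min 10
[10, 20, 11, 7] → min 7
[20, 11, 7, 14] → min 7
[11, 7, 14, 1] → min 1
[7, 14, 1, 13] → min 1
[14, 1, 13, 18] → min 1
[1, 13, 18, 13] → min 1
[13, 18, 13, 8] → min 8
[18, 13, 8, 2] → min 2
[13, 8, 2, 18] → min 2
[8, 2, 18, 19] → min 2
[2, 18, 19, 4] → min 2

10, 7, 7, 1, 1, 1, 1, 8, 2, 2, 2, 2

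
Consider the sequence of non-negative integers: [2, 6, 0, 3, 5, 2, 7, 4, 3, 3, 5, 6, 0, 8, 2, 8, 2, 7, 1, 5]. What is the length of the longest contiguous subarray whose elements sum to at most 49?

13

add 2: [2] sum 2, len 1
add 6: [2, 6] sum 8, len 2
add 0: [2, 6, 0] sum 8, len 3
add 3: [2, 6, 0, 3] sum 11, len 4
add 5: [2, 6, 0, 3, 5] sum 16, len 5
add 2: [2, 6, 0, 3, 5, 2] sum 18, len 6
add 7: [2, 6, 0, 3, 5, 2, 7] sum 25, len 7
add 4: [2, 6, 0, 3, 5, 2, 7, 4] sum 29, len 8
add 3: [2, 6, 0, 3, 5, 2, 7, 4, 3] sum 32, len 9
add 3: [2, 6, 0, 3, 5, 2, 7, 4, 3, 3] sum 35, len 10
add 5: [2, 6, 0, 3, 5, 2, 7, 4, 3, 3, 5] sum 40, len 11
add 6: [2, 6, 0, 3, 5, 2, 7, 4, 3, 3, 5, 6] sum 46, len 12
add 0: [2, 6, 0, 3, 5, 2, 7, 4, 3, 3, 5, 6, 0] sum 46, len 13
add 8: [0, 3, 5, 2, 7, 4, 3, 3, 5, 6, 0, 8] sum 46, len 12
add 2: [0, 3, 5, 2, 7, 4, 3, 3, 5, 6, 0, 8, 2] sum 48, len 13
add 8: [2, 7, 4, 3, 3, 5, 6, 0, 8, 2, 8] sum 48, len 11
add 2: [7, 4, 3, 3, 5, 6, 0, 8, 2, 8, 2] sum 48, len 11
add 7: [4, 3, 3, 5, 6, 0, 8, 2, 8, 2, 7] sum 48, len 11
add 1: [4, 3, 3, 5, 6, 0, 8, 2, 8, 2, 7, 1] sum 49, len 12
add 5: [3, 5, 6, 0, 8, 2, 8, 2, 7, 1, 5] sum 47, len 11
Longest length seen: 13.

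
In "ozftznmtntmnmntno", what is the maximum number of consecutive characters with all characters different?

[o] len 1
[o, z] len 2
[o, z, f] len 3
[o, z, f, t] len 4
[f, t, z] len 3
[f, t, z, n] len 4
[f, t, z, n, m] len 5
[z, n, m, t] len 4
[m, t, n] len 3
[n, t] len 2
[n, t, m] len 3
[t, m, n] len 3
[n, m] len 2
[m, n] len 2
[m, n, t] len 3
[t, n] len 2
[t, n, o] len 3
Longest all-distinct length: 5.

5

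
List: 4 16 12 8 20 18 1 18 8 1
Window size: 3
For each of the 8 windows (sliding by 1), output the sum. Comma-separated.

32, 36, 40, 46, 39, 37, 27, 27

[4, 16, 12] → sum 32
[16, 12, 8] → sum 36
[12, 8, 20] → sum 40
[8, 20, 18] → sum 46
[20, 18, 1] → sum 39
[18, 1, 18] → sum 37
[1, 18, 8] → sum 27
[18, 8, 1] → sum 27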